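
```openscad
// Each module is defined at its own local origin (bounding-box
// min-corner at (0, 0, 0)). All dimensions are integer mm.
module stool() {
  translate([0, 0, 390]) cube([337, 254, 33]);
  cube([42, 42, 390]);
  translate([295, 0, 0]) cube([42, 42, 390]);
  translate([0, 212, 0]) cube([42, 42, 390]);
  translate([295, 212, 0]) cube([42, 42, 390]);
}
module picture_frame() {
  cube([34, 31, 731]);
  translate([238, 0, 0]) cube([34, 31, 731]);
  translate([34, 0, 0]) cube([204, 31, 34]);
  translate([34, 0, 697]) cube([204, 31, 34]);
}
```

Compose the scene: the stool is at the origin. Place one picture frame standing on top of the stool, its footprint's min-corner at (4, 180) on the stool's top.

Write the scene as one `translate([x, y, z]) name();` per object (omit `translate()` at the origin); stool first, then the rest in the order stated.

stool();
translate([4, 180, 423]) picture_frame();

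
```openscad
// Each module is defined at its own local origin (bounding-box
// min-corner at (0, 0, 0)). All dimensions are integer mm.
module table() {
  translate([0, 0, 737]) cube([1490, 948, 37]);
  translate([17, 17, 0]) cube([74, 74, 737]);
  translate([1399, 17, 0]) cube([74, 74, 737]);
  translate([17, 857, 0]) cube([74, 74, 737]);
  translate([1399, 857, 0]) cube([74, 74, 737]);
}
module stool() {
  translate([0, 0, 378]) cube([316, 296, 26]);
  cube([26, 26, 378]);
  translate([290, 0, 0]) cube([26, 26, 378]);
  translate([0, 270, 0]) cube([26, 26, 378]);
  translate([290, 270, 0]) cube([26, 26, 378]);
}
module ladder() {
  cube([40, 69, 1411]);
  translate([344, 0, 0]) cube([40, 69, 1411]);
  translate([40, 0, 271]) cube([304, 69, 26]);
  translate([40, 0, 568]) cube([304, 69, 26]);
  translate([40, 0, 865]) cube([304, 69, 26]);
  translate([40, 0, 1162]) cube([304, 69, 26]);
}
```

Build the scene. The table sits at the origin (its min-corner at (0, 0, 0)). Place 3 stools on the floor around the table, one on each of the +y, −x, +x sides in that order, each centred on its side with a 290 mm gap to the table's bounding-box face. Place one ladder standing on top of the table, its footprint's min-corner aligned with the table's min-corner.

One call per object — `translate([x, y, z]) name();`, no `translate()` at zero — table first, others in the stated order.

table();
translate([587, 1238, 0]) stool();
translate([-606, 326, 0]) stool();
translate([1780, 326, 0]) stool();
translate([0, 0, 774]) ladder();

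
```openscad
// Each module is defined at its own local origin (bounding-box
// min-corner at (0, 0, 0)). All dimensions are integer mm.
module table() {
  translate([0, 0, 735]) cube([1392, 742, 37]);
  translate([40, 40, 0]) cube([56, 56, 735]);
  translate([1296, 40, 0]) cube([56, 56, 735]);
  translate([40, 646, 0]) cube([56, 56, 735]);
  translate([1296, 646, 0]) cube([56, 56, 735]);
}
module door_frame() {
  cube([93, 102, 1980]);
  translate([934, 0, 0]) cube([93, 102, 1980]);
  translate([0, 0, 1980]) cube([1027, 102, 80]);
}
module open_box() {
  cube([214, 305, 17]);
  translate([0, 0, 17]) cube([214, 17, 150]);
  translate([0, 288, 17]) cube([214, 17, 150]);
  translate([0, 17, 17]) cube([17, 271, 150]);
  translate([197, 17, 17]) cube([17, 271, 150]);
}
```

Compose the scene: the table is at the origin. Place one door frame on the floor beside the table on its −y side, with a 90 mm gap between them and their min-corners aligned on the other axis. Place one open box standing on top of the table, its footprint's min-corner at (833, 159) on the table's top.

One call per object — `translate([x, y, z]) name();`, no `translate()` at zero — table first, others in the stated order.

table();
translate([0, -192, 0]) door_frame();
translate([833, 159, 772]) open_box();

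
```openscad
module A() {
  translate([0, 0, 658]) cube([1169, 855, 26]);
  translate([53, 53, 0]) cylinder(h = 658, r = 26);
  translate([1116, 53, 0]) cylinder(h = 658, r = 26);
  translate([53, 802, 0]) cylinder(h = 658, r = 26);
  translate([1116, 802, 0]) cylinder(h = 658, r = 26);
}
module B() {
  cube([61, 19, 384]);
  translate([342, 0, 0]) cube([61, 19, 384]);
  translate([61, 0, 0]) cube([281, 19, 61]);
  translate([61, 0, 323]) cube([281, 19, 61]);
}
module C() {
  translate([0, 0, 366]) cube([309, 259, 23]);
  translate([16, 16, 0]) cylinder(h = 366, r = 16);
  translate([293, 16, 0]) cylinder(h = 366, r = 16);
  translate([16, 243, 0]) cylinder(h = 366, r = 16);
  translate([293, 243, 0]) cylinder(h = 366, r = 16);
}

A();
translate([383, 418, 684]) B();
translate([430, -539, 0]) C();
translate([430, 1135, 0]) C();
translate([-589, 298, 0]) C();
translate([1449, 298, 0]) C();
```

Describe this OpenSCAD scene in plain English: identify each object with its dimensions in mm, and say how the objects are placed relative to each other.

A is a table with a 1169×855 mm rectangular top, 26 mm thick, top surface at z = 684 mm, supported by four round legs of 52 mm diameter, each leg's bounding box inset 27 mm from the nearest pair of top edges, running from the floor.

B is a picture frame with a 281×262 mm rectangular opening (x by z) and a uniform 61 mm border on every side. Frame depth is 19 mm along y. It is built from two vertical stiles running the full outside height and two horizontal rails spanning the gap between the stiles.

C is a four-legged stool. The seat is a 309×259×23 mm slab whose top surface is at z = 389 mm; four round legs, each 32 mm in diameter, run from the floor (z = 0) to the underside of the seat, each leg's axis is inset half a diameter from the nearest pair of seat edges (so the leg's bounding box is flush with the corner).

The picture frame is on top of the table, centred. Four stools sit around the table at the −y, +y, −x, +x sides.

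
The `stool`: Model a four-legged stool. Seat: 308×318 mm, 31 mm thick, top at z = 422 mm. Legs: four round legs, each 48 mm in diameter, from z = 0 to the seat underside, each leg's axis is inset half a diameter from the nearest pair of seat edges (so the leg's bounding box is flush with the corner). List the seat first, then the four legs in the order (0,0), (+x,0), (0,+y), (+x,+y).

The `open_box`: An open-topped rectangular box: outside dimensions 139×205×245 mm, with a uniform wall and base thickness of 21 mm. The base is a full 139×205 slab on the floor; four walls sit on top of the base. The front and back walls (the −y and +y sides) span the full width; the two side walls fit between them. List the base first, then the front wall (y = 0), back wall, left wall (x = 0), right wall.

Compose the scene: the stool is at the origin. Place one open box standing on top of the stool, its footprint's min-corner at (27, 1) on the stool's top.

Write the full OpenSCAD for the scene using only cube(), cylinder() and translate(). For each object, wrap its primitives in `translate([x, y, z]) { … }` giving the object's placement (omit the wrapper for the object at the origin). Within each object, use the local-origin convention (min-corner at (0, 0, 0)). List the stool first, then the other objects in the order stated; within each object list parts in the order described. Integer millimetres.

translate([0, 0, 391]) cube([308, 318, 31]);
translate([24, 24, 0]) cylinder(h = 391, r = 24);
translate([284, 24, 0]) cylinder(h = 391, r = 24);
translate([24, 294, 0]) cylinder(h = 391, r = 24);
translate([284, 294, 0]) cylinder(h = 391, r = 24);
translate([27, 1, 422]) {
  cube([139, 205, 21]);
  translate([0, 0, 21]) cube([139, 21, 224]);
  translate([0, 184, 21]) cube([139, 21, 224]);
  translate([0, 21, 21]) cube([21, 163, 224]);
  translate([118, 21, 21]) cube([21, 163, 224]);
}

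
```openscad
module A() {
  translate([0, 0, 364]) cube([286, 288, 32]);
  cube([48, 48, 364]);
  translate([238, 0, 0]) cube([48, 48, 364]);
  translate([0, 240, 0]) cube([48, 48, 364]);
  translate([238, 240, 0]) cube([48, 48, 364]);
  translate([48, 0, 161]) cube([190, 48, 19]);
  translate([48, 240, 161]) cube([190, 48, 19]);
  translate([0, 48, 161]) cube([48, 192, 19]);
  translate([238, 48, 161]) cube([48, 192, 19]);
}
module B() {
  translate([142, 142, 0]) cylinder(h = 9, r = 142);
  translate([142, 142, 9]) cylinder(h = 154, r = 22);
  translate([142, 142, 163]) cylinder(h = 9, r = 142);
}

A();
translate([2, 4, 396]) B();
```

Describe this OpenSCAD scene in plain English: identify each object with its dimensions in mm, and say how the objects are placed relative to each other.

A is a four-legged stool. The seat is a 286×288×32 mm slab whose top surface is at z = 396 mm; four square legs, each 48×48 mm in cross-section, run from the floor (z = 0) to the underside of the seat, each flush with a corner of the seat. Four stretchers, 48 mm wide and 19 mm tall, connect adjacent legs with their undersides at z = 161 mm, each running between the inner faces of the legs it joins and aligned with the legs' outer faces on the other axis.

B is a spool: two coaxial disc flanges of radius 142 mm and thickness 9 mm, joined by a core cylinder of radius 22 mm and height 154 mm. The lower flange rests on z = 0 and the three cylinders share a vertical axis.

The spool is on top of the stool.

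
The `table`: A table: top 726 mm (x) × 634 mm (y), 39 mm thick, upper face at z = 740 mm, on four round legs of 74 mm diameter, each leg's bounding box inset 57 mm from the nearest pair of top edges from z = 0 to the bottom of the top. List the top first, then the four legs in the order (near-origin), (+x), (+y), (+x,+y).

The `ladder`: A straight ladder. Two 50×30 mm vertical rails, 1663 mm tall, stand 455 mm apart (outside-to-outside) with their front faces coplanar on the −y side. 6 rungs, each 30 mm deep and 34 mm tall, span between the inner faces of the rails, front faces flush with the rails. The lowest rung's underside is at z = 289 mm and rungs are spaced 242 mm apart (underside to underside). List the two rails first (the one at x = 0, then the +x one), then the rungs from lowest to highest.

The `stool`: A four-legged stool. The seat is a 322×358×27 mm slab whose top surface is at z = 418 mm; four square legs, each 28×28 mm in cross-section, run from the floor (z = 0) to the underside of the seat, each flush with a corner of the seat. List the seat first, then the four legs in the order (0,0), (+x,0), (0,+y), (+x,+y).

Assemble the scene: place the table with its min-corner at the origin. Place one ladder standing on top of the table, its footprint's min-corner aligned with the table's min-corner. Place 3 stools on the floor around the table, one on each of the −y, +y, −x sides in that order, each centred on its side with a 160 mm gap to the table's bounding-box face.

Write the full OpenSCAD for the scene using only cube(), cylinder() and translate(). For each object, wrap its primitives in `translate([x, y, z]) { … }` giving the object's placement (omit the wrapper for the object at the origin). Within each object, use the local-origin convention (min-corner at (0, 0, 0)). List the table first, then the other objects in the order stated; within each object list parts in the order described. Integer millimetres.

translate([0, 0, 701]) cube([726, 634, 39]);
translate([94, 94, 0]) cylinder(h = 701, r = 37);
translate([632, 94, 0]) cylinder(h = 701, r = 37);
translate([94, 540, 0]) cylinder(h = 701, r = 37);
translate([632, 540, 0]) cylinder(h = 701, r = 37);
translate([0, 0, 740]) {
  cube([50, 30, 1663]);
  translate([405, 0, 0]) cube([50, 30, 1663]);
  translate([50, 0, 289]) cube([355, 30, 34]);
  translate([50, 0, 531]) cube([355, 30, 34]);
  translate([50, 0, 773]) cube([355, 30, 34]);
  translate([50, 0, 1015]) cube([355, 30, 34]);
  translate([50, 0, 1257]) cube([355, 30, 34]);
  translate([50, 0, 1499]) cube([355, 30, 34]);
}
translate([202, -518, 0]) {
  translate([0, 0, 391]) cube([322, 358, 27]);
  cube([28, 28, 391]);
  translate([294, 0, 0]) cube([28, 28, 391]);
  translate([0, 330, 0]) cube([28, 28, 391]);
  translate([294, 330, 0]) cube([28, 28, 391]);
}
translate([202, 794, 0]) {
  translate([0, 0, 391]) cube([322, 358, 27]);
  cube([28, 28, 391]);
  translate([294, 0, 0]) cube([28, 28, 391]);
  translate([0, 330, 0]) cube([28, 28, 391]);
  translate([294, 330, 0]) cube([28, 28, 391]);
}
translate([-482, 138, 0]) {
  translate([0, 0, 391]) cube([322, 358, 27]);
  cube([28, 28, 391]);
  translate([294, 0, 0]) cube([28, 28, 391]);
  translate([0, 330, 0]) cube([28, 28, 391]);
  translate([294, 330, 0]) cube([28, 28, 391]);
}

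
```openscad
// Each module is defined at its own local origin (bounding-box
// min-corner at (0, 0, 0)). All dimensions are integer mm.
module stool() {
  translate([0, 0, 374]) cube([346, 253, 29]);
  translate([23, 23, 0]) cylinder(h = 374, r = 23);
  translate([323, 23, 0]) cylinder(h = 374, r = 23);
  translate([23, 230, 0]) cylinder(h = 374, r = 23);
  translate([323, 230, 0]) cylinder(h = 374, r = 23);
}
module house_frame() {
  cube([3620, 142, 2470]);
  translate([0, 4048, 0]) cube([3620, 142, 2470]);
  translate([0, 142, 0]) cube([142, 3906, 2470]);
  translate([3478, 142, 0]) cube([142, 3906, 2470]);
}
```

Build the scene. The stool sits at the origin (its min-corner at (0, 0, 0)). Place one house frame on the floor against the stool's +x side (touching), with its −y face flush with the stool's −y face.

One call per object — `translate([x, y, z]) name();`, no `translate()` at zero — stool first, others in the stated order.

stool();
translate([346, 0, 0]) house_frame();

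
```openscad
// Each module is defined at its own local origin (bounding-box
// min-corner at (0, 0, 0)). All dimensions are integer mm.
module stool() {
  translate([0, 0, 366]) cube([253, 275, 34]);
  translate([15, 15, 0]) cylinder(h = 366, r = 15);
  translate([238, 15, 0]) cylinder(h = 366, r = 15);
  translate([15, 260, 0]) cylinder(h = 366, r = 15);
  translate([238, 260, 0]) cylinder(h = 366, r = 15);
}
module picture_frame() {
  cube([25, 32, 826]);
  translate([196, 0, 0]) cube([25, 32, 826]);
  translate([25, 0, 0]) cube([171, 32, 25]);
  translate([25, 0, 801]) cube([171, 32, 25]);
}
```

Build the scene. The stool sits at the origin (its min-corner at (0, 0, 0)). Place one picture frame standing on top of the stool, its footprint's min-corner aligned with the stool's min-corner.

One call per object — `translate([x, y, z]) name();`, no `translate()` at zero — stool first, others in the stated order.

stool();
translate([0, 0, 400]) picture_frame();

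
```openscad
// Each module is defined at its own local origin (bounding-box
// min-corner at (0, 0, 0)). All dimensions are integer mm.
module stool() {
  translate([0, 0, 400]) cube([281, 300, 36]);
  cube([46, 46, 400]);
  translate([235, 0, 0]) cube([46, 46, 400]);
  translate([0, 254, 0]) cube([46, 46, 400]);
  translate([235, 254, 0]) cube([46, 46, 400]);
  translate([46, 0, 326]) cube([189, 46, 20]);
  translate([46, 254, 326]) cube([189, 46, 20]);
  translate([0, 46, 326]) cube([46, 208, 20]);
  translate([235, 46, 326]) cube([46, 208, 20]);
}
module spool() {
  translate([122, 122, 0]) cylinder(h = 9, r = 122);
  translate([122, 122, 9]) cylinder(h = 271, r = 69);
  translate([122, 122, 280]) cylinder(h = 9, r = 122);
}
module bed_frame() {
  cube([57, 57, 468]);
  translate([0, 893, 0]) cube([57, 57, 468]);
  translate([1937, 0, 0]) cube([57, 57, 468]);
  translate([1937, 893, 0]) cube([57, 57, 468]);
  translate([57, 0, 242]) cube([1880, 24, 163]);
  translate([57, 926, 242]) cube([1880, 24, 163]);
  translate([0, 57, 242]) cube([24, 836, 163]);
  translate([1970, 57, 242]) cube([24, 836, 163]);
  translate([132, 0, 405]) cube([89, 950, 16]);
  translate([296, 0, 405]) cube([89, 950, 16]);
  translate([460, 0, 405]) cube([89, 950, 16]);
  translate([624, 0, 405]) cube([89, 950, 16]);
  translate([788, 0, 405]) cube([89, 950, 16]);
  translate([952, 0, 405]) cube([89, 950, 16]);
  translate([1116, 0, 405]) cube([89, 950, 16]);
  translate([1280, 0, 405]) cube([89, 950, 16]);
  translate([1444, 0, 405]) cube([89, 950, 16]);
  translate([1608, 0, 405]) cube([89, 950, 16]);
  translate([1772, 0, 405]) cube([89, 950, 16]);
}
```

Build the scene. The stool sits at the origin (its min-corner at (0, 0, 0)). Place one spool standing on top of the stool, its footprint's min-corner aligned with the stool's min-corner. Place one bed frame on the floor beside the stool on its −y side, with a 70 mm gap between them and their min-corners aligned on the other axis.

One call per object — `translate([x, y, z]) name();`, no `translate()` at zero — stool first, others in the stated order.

stool();
translate([0, 0, 436]) spool();
translate([0, -1020, 0]) bed_frame();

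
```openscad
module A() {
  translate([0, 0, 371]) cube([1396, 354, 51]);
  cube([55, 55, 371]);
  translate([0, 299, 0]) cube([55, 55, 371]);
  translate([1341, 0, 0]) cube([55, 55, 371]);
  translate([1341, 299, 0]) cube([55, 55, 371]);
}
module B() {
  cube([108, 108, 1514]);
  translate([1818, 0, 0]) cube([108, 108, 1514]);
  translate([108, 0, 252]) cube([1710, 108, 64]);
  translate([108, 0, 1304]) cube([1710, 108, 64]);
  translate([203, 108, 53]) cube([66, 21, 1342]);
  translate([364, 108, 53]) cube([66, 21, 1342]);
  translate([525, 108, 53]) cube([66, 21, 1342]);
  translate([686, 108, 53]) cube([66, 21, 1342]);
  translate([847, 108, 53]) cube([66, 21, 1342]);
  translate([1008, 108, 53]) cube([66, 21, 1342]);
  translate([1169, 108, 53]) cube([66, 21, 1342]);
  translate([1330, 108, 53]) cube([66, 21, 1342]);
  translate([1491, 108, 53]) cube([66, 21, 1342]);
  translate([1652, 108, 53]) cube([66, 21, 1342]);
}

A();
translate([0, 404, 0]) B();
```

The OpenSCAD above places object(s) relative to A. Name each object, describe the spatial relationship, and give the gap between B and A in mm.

The fence section's nearest face is 50 mm from the bench's +y face.

A is a bench. B is a fence section. The fence section is on the floor beside the bench on its +y side. The gap between the fence section and the bench is 50 mm.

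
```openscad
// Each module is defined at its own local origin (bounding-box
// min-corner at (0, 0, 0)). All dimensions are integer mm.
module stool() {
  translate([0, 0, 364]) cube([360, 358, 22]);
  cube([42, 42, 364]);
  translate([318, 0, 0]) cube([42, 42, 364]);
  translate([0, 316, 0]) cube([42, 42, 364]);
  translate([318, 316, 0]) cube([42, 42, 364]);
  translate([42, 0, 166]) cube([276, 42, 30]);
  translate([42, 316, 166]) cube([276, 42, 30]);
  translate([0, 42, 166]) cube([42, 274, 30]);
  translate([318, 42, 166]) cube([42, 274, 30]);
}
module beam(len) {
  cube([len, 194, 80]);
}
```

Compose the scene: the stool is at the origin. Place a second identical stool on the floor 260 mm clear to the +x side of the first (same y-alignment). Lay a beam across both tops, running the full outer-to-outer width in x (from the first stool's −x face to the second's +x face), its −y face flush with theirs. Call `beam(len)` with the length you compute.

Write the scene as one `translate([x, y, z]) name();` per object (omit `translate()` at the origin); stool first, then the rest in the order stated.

stool();
translate([620, 0, 0]) stool();
translate([0, 0, 386]) beam(980);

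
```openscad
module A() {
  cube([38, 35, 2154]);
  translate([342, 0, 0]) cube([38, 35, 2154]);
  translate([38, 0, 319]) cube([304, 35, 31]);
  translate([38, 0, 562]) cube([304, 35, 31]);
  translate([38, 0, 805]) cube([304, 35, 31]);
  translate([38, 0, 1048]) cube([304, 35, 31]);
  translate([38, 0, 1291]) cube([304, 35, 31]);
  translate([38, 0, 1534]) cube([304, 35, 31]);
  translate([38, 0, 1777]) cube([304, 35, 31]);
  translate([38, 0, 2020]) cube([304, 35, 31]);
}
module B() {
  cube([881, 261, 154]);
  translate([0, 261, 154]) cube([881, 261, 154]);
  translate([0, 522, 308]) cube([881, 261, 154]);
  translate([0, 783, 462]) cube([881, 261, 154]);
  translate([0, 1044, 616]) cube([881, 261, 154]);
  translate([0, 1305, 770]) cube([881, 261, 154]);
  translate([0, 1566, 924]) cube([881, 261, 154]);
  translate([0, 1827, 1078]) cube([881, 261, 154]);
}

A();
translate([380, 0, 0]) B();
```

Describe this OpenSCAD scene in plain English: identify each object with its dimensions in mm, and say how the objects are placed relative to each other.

A is a straight ladder. Two 38×35 mm vertical rails, 2154 mm tall, stand 380 mm apart (outside-to-outside) with their front faces coplanar on the −y side. 8 rungs, each 35 mm deep and 31 mm tall, span between the inner faces of the rails, front faces flush with the rails. The lowest rung's underside is at z = 319 mm and rungs are spaced 243 mm apart (underside to underside).

B is a run of 8 identical solid stair steps. Each tread is 881×261 mm and each step block is 154 mm high. Step 1 rests on the floor; step k is offset from step 1 by (k−1)×261 mm in y and (k−1)×154 mm in z.

The staircase is against the ladder's +x side, with their −y faces flush.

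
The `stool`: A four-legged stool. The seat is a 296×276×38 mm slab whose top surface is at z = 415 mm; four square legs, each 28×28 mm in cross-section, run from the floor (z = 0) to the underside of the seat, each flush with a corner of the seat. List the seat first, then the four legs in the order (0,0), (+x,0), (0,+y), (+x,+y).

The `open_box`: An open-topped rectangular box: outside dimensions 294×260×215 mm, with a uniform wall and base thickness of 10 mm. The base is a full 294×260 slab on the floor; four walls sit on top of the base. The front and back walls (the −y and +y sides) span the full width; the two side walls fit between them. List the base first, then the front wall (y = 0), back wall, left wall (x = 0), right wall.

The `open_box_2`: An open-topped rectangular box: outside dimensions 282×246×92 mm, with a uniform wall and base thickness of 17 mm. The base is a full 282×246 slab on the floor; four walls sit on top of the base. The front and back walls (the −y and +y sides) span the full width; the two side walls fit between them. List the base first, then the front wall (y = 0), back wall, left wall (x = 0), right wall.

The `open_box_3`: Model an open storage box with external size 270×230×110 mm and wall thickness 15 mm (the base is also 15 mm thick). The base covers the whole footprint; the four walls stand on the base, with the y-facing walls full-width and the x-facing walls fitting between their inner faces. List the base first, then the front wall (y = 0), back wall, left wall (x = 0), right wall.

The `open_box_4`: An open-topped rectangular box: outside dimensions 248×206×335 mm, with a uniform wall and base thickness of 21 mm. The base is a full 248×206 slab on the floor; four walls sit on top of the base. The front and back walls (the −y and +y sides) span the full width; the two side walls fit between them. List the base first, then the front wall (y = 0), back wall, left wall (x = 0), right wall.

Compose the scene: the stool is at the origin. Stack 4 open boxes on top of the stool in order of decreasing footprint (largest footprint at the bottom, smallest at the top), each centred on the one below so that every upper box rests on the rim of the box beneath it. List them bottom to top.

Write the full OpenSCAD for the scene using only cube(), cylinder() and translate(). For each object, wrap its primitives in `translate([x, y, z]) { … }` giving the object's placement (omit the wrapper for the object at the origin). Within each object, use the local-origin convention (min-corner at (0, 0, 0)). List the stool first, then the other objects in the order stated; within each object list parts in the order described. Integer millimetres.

translate([0, 0, 377]) cube([296, 276, 38]);
cube([28, 28, 377]);
translate([268, 0, 0]) cube([28, 28, 377]);
translate([0, 248, 0]) cube([28, 28, 377]);
translate([268, 248, 0]) cube([28, 28, 377]);
translate([1, 8, 415]) {
  cube([294, 260, 10]);
  translate([0, 0, 10]) cube([294, 10, 205]);
  translate([0, 250, 10]) cube([294, 10, 205]);
  translate([0, 10, 10]) cube([10, 240, 205]);
  translate([284, 10, 10]) cube([10, 240, 205]);
}
translate([7, 15, 630]) {
  cube([282, 246, 17]);
  translate([0, 0, 17]) cube([282, 17, 75]);
  translate([0, 229, 17]) cube([282, 17, 75]);
  translate([0, 17, 17]) cube([17, 212, 75]);
  translate([265, 17, 17]) cube([17, 212, 75]);
}
translate([13, 23, 722]) {
  cube([270, 230, 15]);
  translate([0, 0, 15]) cube([270, 15, 95]);
  translate([0, 215, 15]) cube([270, 15, 95]);
  translate([0, 15, 15]) cube([15, 200, 95]);
  translate([255, 15, 15]) cube([15, 200, 95]);
}
translate([24, 35, 832]) {
  cube([248, 206, 21]);
  translate([0, 0, 21]) cube([248, 21, 314]);
  translate([0, 185, 21]) cube([248, 21, 314]);
  translate([0, 21, 21]) cube([21, 164, 314]);
  translate([227, 21, 21]) cube([21, 164, 314]);
}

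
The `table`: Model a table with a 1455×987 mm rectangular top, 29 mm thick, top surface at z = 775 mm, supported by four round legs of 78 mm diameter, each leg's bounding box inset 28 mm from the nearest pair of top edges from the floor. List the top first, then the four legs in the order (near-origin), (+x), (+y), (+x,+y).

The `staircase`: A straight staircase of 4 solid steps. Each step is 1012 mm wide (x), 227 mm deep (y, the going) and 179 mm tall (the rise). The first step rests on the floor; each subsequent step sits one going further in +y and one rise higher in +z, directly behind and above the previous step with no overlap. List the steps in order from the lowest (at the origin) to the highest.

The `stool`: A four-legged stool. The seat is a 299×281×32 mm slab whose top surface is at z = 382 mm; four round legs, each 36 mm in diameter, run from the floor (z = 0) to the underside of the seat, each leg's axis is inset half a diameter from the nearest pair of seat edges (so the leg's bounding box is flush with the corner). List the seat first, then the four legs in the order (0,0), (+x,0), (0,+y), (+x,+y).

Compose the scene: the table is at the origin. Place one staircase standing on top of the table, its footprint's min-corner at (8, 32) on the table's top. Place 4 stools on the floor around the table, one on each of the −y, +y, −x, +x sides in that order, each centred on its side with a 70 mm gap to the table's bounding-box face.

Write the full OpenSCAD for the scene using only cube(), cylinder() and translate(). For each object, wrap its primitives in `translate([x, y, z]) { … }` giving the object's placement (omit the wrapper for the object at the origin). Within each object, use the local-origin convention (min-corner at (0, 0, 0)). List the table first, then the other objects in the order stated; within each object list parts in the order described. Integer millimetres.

translate([0, 0, 746]) cube([1455, 987, 29]);
translate([67, 67, 0]) cylinder(h = 746, r = 39);
translate([1388, 67, 0]) cylinder(h = 746, r = 39);
translate([67, 920, 0]) cylinder(h = 746, r = 39);
translate([1388, 920, 0]) cylinder(h = 746, r = 39);
translate([8, 32, 775]) {
  cube([1012, 227, 179]);
  translate([0, 227, 179]) cube([1012, 227, 179]);
  translate([0, 454, 358]) cube([1012, 227, 179]);
  translate([0, 681, 537]) cube([1012, 227, 179]);
}
translate([578, -351, 0]) {
  translate([0, 0, 350]) cube([299, 281, 32]);
  translate([18, 18, 0]) cylinder(h = 350, r = 18);
  translate([281, 18, 0]) cylinder(h = 350, r = 18);
  translate([18, 263, 0]) cylinder(h = 350, r = 18);
  translate([281, 263, 0]) cylinder(h = 350, r = 18);
}
translate([578, 1057, 0]) {
  translate([0, 0, 350]) cube([299, 281, 32]);
  translate([18, 18, 0]) cylinder(h = 350, r = 18);
  translate([281, 18, 0]) cylinder(h = 350, r = 18);
  translate([18, 263, 0]) cylinder(h = 350, r = 18);
  translate([281, 263, 0]) cylinder(h = 350, r = 18);
}
translate([-369, 353, 0]) {
  translate([0, 0, 350]) cube([299, 281, 32]);
  translate([18, 18, 0]) cylinder(h = 350, r = 18);
  translate([281, 18, 0]) cylinder(h = 350, r = 18);
  translate([18, 263, 0]) cylinder(h = 350, r = 18);
  translate([281, 263, 0]) cylinder(h = 350, r = 18);
}
translate([1525, 353, 0]) {
  translate([0, 0, 350]) cube([299, 281, 32]);
  translate([18, 18, 0]) cylinder(h = 350, r = 18);
  translate([281, 18, 0]) cylinder(h = 350, r = 18);
  translate([18, 263, 0]) cylinder(h = 350, r = 18);
  translate([281, 263, 0]) cylinder(h = 350, r = 18);
}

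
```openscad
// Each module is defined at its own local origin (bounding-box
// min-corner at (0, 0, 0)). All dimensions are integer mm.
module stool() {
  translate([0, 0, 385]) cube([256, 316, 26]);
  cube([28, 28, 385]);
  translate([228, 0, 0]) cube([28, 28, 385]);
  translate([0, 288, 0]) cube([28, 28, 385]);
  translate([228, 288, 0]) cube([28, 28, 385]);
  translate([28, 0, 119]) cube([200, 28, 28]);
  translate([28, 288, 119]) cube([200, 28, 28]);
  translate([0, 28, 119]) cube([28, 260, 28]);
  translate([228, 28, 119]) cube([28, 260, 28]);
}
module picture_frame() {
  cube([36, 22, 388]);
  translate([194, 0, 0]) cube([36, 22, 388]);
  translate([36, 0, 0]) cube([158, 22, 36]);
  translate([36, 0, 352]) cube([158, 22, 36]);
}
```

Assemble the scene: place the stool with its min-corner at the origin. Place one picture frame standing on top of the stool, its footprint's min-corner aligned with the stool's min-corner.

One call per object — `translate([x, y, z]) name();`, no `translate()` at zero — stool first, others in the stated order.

stool();
translate([0, 0, 411]) picture_frame();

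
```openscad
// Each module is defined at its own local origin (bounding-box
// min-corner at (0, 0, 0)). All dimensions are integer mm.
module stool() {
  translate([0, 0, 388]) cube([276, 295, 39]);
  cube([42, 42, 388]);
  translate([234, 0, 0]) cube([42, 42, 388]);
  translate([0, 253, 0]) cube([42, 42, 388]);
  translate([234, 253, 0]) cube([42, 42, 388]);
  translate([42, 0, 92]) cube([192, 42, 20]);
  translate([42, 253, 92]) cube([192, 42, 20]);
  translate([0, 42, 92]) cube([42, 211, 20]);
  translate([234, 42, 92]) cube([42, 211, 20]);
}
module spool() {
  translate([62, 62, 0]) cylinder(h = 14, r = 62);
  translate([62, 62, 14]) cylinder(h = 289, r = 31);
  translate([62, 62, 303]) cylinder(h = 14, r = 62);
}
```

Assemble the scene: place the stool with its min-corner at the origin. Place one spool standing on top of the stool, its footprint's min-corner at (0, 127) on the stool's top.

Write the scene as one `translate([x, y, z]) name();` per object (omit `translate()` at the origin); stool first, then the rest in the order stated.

stool();
translate([0, 127, 427]) spool();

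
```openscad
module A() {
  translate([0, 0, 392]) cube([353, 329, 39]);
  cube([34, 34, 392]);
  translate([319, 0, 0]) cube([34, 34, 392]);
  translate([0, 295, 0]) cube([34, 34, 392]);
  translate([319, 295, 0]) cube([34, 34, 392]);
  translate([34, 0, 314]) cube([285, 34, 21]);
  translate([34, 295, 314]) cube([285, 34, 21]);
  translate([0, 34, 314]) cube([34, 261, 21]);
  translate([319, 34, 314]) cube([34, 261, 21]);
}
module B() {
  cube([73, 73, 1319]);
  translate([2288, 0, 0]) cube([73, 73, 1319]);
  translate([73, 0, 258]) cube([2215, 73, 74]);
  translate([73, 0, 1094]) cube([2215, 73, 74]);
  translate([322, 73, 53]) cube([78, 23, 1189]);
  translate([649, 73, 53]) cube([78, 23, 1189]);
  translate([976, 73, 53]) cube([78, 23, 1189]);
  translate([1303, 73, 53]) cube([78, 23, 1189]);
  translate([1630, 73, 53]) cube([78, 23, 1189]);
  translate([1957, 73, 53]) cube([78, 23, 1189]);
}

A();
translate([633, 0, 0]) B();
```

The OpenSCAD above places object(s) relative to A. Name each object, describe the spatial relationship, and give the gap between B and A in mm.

The fence section's nearest face is 280 mm from the stool's +x face.

A is a stool. B is a fence section. The fence section is on the floor beside the stool on its +x side. The gap between the fence section and the stool is 280 mm.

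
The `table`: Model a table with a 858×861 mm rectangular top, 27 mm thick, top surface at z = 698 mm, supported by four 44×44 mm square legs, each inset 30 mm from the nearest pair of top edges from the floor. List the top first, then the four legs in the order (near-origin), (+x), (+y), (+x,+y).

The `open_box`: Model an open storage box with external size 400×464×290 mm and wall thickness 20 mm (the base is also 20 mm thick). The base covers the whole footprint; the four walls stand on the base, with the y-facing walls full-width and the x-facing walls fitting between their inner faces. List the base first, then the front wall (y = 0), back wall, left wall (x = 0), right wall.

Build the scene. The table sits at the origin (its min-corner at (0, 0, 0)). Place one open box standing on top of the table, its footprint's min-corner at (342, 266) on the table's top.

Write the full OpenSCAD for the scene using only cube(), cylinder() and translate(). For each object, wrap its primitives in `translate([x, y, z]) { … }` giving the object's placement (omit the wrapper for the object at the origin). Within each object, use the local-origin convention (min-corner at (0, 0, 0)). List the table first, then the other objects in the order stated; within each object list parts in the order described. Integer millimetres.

translate([0, 0, 671]) cube([858, 861, 27]);
translate([30, 30, 0]) cube([44, 44, 671]);
translate([784, 30, 0]) cube([44, 44, 671]);
translate([30, 787, 0]) cube([44, 44, 671]);
translate([784, 787, 0]) cube([44, 44, 671]);
translate([342, 266, 698]) {
  cube([400, 464, 20]);
  translate([0, 0, 20]) cube([400, 20, 270]);
  translate([0, 444, 20]) cube([400, 20, 270]);
  translate([0, 20, 20]) cube([20, 424, 270]);
  translate([380, 20, 20]) cube([20, 424, 270]);
}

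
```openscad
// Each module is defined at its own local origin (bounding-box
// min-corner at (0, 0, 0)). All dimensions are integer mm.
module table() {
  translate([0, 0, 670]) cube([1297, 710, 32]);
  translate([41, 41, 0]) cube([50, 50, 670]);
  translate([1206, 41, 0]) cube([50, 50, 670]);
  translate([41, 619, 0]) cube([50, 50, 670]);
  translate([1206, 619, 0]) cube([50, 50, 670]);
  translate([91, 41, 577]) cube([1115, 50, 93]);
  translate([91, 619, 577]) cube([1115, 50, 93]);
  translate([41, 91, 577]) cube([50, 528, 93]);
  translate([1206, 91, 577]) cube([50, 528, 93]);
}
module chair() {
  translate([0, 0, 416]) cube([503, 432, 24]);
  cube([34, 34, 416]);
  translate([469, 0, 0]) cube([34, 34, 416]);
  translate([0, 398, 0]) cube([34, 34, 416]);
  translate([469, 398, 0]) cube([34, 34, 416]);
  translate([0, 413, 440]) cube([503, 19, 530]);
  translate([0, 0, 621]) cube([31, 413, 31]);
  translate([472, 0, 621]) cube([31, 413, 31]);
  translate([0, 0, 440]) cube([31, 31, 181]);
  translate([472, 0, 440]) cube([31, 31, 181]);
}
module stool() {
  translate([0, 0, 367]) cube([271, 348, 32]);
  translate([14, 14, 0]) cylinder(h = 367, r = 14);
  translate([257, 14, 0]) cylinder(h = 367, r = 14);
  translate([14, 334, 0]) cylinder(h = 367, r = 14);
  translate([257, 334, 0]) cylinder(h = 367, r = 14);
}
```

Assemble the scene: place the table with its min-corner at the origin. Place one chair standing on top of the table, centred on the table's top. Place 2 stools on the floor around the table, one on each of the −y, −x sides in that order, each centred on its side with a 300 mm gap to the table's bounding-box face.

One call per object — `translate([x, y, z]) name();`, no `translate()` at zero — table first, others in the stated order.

table();
translate([397, 139, 702]) chair();
translate([513, -648, 0]) stool();
translate([-571, 181, 0]) stool();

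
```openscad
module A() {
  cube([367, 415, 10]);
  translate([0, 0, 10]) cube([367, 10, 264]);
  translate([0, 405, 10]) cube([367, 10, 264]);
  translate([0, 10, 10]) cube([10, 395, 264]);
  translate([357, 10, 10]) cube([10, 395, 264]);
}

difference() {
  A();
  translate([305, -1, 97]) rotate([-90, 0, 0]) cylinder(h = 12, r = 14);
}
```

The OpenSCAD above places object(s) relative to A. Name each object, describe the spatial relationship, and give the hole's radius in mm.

A is an open box. The open box has a circular hole through its front wall. The hole's radius is 14 mm.

The subtracted cylinder has r = 14 mm.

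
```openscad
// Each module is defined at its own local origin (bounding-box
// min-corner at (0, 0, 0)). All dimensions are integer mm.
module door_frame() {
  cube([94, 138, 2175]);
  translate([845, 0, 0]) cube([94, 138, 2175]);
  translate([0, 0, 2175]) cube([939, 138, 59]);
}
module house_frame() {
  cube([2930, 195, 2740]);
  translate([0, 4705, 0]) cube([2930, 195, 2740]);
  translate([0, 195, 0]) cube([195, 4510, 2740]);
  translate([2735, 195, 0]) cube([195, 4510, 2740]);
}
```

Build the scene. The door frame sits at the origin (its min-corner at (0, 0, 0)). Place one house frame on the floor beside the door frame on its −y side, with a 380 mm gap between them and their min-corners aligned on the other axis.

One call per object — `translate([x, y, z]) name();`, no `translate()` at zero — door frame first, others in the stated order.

door_frame();
translate([0, -5280, 0]) house_frame();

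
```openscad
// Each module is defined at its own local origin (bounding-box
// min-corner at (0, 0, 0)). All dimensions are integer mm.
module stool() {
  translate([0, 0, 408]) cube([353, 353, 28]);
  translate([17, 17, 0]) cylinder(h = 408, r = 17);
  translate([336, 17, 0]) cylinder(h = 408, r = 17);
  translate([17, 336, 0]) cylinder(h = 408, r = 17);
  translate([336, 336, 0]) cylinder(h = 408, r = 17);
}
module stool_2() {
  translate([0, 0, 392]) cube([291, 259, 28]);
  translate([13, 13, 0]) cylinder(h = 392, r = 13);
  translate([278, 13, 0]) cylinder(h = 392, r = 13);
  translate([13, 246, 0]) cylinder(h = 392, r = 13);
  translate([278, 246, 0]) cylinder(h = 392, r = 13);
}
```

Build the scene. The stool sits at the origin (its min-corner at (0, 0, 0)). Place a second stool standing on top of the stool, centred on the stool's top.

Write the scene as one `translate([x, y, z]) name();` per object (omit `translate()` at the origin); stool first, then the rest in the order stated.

stool();
translate([31, 47, 436]) stool_2();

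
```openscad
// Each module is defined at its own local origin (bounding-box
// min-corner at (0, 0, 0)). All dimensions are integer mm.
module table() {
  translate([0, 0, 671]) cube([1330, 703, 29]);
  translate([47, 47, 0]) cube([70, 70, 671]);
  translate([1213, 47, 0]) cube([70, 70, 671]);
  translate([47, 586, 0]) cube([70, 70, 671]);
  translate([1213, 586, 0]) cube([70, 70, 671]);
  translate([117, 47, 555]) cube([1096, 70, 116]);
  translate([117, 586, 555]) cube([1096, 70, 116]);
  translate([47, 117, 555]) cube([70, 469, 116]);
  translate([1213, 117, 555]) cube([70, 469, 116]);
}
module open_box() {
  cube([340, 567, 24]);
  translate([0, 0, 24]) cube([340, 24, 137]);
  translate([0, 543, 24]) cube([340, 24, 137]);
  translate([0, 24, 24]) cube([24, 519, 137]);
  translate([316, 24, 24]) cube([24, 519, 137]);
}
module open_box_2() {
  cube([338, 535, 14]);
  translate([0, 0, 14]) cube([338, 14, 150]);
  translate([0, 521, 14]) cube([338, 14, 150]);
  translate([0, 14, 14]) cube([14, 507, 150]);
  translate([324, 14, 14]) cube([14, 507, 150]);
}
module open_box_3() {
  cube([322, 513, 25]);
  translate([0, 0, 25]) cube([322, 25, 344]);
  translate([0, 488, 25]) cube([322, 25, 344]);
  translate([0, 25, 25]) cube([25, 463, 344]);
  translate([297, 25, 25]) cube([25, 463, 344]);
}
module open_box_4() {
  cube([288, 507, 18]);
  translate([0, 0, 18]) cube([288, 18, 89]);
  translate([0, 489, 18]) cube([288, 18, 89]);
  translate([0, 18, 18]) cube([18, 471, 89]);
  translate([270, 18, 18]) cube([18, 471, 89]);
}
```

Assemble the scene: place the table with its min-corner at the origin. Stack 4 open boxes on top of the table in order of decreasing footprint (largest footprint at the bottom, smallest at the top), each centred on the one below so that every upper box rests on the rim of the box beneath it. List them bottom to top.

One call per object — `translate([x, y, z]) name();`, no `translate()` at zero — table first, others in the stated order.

table();
translate([495, 68, 700]) open_box();
translate([496, 84, 861]) open_box_2();
translate([504, 95, 1025]) open_box_3();
translate([521, 98, 1394]) open_box_4();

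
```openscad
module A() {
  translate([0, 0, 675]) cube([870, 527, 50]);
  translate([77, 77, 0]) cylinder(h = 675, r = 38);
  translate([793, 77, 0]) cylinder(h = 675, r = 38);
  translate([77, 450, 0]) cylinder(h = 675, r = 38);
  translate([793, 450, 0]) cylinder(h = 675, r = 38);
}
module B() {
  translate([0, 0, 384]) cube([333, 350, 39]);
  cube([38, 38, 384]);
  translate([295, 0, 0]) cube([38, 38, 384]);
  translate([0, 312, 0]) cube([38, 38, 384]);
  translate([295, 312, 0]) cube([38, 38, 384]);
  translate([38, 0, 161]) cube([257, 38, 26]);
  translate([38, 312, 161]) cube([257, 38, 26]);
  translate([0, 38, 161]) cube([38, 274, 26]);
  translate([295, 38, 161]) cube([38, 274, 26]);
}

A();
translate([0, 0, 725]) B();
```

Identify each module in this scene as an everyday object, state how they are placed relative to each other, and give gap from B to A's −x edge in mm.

A is a table. B is a stool. The stool is on top of the table. The gap from the stool to the table's −x edge is 0 mm.

The stool's min-x is at 0; the table's min-x is 0; gap = 0 mm.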